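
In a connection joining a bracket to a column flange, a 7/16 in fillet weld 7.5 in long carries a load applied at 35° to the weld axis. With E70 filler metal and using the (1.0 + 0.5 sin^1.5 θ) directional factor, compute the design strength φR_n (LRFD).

E70XX → F_EXX = 70 ksi.
t_e = 0.707 × 0.4375 = 0.3093 in; A_we = 0.3093 × 7.5 = 2.32 in².
Directional factor: 1.0 + 0.5 sin^1.5(35°) = 1.217.
F_nw = 0.6 × 70 × 1.217 = 51.12 ksi.
φR_n = 0.75 × 51.12 × 2.32 = 88.95 kips.

φR_n ≈ 88.9 kips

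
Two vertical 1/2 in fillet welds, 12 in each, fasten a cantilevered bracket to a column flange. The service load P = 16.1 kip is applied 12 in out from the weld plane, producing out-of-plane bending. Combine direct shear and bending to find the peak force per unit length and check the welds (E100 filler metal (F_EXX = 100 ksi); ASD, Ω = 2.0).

f_max ≈ 4.08 kip/in; adequate

L_w = 2 × 12 = 24 in; section modulus (unit throat) S = 2 × L²/6 = 48 in².
Direct shear f_v = P/L_w = 16.1/24 = 0.6708 kip/in.
Moment M = P × e = 16.1 × 12 = 193.2 kip·in; bending f_b = M/S = 4.025 kip/in.
f_max = √(f_v² + f_b²) = √(0.6708² + 4.025²) = 4.081 kip/in.
r_n/Ω = (1/2.0) × 0.6 × 100 × (0.707 × 0.5) = 10.6 kip/in → adequate.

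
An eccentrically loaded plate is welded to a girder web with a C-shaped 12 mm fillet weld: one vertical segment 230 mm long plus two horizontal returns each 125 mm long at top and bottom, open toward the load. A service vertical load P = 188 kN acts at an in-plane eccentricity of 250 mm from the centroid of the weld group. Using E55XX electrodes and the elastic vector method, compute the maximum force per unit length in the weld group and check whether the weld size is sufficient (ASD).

f_max ≈ 1630 N/mm; NOT adequate

E55XX → F_EXX = 550 MPa.
Total weld length L_w = 480 mm. Treat welds as unit-width lines.
Centroid: x̄ = 2×125×62.5 / 480 = 32.55 mm from the vertical weld.
Polar moment about centroid: J = I_x + I_y = [230³/12 + 2×125×115²] + [230×32.55² + 2(125³/12 + 125×29.95²)] = 5114000 mm³.
Direct shear f_v = P/L_w = 188×10³ / 480 = 391.7 N/mm (vertical).
Torsion M = P·e = 188×10³ × 250 = 47000000 N·mm.
Critical point at (x, y) = (92.45, 115) from centroid. f_tx = M·y/J = 1057 N/mm; f_ty = M·x/J = 849.7 N/mm.
Resultant f_max = √[f_tx² + (f_v + f_ty)²] = √[1057² + (391.7 + 849.7)²] = 1630 N/mm.
Capacity per unit length: r_n/Ω = (1/2.0) × 0.6 × 550 × (0.707 × 12) = 1400 N/mm.
1630 > 1400 → NOT adequate.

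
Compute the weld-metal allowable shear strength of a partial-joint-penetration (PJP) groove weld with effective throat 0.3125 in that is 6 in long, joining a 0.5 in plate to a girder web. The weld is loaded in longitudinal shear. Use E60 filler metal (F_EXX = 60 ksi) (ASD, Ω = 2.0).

Effective throat (given) t_e = 0.3125 in.
A_we = 0.3125 × 6 = 1.875 in².
F_nw = 0.6 F_EXX = 36 ksi.
R_n/Ω = (36 × 1.875) / 2.0 = 33.75 kips.

R_n/Ω ≈ 33.8 kips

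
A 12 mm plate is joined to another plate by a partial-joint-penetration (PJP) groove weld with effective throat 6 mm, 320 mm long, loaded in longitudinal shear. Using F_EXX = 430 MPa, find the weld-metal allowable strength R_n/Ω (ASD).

Effective throat (given) t_e = 6 mm.
A_we = 6 × 320 = 1920 mm².
F_nw = 0.6 F_EXX = 258 MPa.
R_n/Ω = (258 × 1920) / 2.0 × 10⁻³ = 247.7 kN.

R_n/Ω ≈ 248 kN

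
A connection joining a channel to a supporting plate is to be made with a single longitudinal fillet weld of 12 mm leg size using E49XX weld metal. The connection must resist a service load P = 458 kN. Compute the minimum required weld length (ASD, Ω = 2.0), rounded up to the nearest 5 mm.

E49XX → F_EXX = 490 MPa.
Throat t_e = 0.707 × 12 = 8.484 mm.
r_n/Ω = (0.6 × 490 × 8.484) / 2.0 = 1247 N/mm = 1.247 kN/mm.
L_req = P / (r_n/Ω) = 458 / 1.247 = 367.2 mm total.
Round up → use L = 370 mm.

L = 370 mm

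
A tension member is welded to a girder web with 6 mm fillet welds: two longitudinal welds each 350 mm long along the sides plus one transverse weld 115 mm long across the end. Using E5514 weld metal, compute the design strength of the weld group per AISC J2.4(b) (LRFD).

φR_n ≈ 856 kN

E55XX → F_EXX = 550 MPa.
t_e = 0.707 × 6 = 4.242 mm.
R_nwl = 0.6 × 550 × 4.242 × 700 × 10⁻³ = 979.9 kN (longitudinal, 2 welds).
R_nwt = 0.6 × 550 × 4.242 × 115 × 10⁻³ = 161 kN (transverse, base value).
(i) R_nwl + R_nwt = 1141 kN; (ii) 0.85 R_nwl + 1.5 R_nwt = 1074 kN.
R_n = max = 1141 kN [governs: (i)]; φR_n = 855.7 kN.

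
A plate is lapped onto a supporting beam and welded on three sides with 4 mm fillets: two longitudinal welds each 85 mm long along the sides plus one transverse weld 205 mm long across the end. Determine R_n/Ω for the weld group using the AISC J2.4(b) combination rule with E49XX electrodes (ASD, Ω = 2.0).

R_n/Ω ≈ 188 kN

E49XX → F_EXX = 490 MPa.
t_e = 0.707 × 4 = 2.828 mm.
R_nwl = 0.6 × 490 × 2.828 × 170 × 10⁻³ = 141.3 kN (longitudinal, 2 welds).
R_nwt = 0.6 × 490 × 2.828 × 205 × 10⁻³ = 170.4 kN (transverse, base value).
(i) R_nwl + R_nwt = 311.8 kN; (ii) 0.85 R_nwl + 1.5 R_nwt = 375.8 kN.
R_n = max = 375.8 kN [governs: (ii)]; R_n/Ω = 187.9 kN.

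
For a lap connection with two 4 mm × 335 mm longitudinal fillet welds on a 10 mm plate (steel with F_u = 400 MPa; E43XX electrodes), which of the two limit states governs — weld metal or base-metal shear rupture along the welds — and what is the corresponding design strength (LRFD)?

φR_n ≈ 367 kN (weld metal governs)

E43XX → F_EXX = 430 MPa.
t_e = 0.707 × 4 = 2.828 mm; L = 670 mm.
Weld metal: φR_n = 0.75 × 0.6 × 430 × 2.828 × 670 × 10⁻³ = 366.6 kN.
Base metal (shear rupture): φR_n = 0.75 × 0.6 × 400 × 10 × 670 × 10⁻³ = 1206 kN.
Governing: weld metal.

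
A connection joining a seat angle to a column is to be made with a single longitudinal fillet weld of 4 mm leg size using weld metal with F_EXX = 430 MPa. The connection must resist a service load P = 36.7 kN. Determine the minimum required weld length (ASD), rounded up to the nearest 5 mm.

Throat t_e = 0.707 × 4 = 2.828 mm.
r_n/Ω = (0.6 × 430 × 2.828) / 2.0 = 364.8 N/mm = 0.3648 kN/mm.
L_req = P / (r_n/Ω) = 36.7 / 0.3648 = 100.6 mm total.
Round up → use L = 105 mm.

L = 105 mm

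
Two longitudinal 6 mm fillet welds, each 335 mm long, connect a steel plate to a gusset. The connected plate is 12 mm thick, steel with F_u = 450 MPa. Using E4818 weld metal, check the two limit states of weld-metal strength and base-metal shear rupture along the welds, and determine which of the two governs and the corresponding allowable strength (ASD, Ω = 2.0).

R_n/Ω ≈ 409 kN (weld metal governs)

E48XX → F_EXX = 480 MPa.
t_e = 0.707 × 6 = 4.242 mm; L = 670 mm.
Weld metal: R_n/Ω = (1/2.0) × 0.6 × 480 × 4.242 × 670 × 10⁻³ = 409.3 kN.
Base metal (shear rupture): R_n/Ω = (1/2.0) × 0.6 × 450 × 12 × 670 × 10⁻³ = 1085 kN.
Governing: weld metal.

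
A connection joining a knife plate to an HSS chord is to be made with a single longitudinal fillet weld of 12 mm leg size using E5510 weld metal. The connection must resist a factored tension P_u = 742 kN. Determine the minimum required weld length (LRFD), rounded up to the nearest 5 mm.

L = 355 mm

E55XX → F_EXX = 550 MPa.
Throat t_e = 0.707 × 12 = 8.484 mm.
φr_n = 0.75 × 0.6 × 550 × 8.484 × 10⁻³ = 2.1 kN/mm.
L_req = P_u / φr_n = 742 / 2.1 = 353.4 mm total.
Round up → use L = 355 mm.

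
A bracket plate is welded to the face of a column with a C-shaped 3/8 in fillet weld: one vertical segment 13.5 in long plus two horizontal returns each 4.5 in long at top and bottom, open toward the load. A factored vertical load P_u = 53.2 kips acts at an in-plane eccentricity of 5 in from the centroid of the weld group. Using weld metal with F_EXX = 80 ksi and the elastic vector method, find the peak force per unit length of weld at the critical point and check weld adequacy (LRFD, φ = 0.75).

f_max ≈ 4.7 kip/in; adequate

Total weld length L_w = 22.5 in. Treat welds as unit-width lines.
Centroid: x̄ = 2×4.5×2.25 / 22.5 = 0.9 in from the vertical weld.
Polar moment about centroid: J = I_x + I_y = [13.5³/12 + 2×4.5×6.75²] + [13.5×0.9² + 2(4.5³/12 + 4.5×1.35²)] = 657.6 in³.
Direct shear f_v = P/L_w = 53.2 / 22.5 = 2.364 kip/in (vertical).
Torsion M = P·e = 53.2 × 5 = 266 kip·in.
Critical point at (x, y) = (3.6, 6.75) from centroid. f_tx = M·y/J = 2.73 kip/in; f_ty = M·x/J = 1.456 kip/in.
Resultant f_max = √[f_tx² + (f_v + f_ty)²] = √[2.73² + (2.364 + 1.456)²] = 4.696 kip/in.
Capacity per unit length: φr_n = 0.75 × 0.6 × 80 × (0.707 × 0.375) = 9.544 kip/in.
4.696 ≤ 9.544 → adequate.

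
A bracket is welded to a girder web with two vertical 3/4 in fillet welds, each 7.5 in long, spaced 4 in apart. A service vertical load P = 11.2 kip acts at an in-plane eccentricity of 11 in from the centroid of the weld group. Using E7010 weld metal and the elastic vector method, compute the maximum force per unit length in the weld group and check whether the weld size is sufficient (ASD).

f_max ≈ 4.42 kip/in; adequate

E70XX → F_EXX = 70 ksi.
Total weld length L_w = 15 in. Treat welds as unit-width lines.
Polar moment about centroid: J = 2[d³/12 + d(b/2)²] = 2[7.5³/12 + 7.5×2²] = 130.3 in³.
Direct shear f_v = P/L_w = 11.2 / 15 = 0.7467 kip/in (vertical).
Torsion M = P·e = 11.2 × 11 = 123.2 kip·in.
Critical point at (x, y) = (2, 3.75) from centroid. f_tx = M·y/J = 3.545 kip/in; f_ty = M·x/J = 1.891 kip/in.
Resultant f_max = √[f_tx² + (f_v + f_ty)²] = √[3.545² + (0.7467 + 1.891)²] = 4.419 kip/in.
Capacity per unit length: r_n/Ω = (1/2.0) × 0.6 × 70 × (0.707 × 0.75) = 11.14 kip/in.
4.419 ≤ 11.14 → adequate.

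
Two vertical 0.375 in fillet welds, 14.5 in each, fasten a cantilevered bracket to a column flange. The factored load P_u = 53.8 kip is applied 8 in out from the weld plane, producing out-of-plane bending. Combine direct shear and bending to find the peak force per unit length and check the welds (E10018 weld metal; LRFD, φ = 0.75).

E100XX → F_EXX = 100 ksi.
L_w = 2 × 14.5 = 29 in; section modulus (unit throat) S = 2 × L²/6 = 70.08 in².
Direct shear f_v = P/L_w = 53.8/29 = 1.855 kip/in.
Moment M = P × e = 53.8 × 8 = 430.4 kip·in; bending f_b = M/S = 6.141 kip/in.
f_max = √(f_v² + f_b²) = √(1.855² + 6.141²) = 6.415 kip/in.
φr_n = 0.75 × 0.6 × 100 × (0.707 × 0.375) = 11.93 kip/in → adequate.

f_max ≈ 6.42 kip/in; adequate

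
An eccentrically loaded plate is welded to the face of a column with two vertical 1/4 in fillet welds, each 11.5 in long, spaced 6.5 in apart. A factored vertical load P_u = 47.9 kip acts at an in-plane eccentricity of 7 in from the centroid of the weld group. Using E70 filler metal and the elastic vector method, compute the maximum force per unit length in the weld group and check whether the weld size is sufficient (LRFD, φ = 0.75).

E70XX → F_EXX = 70 ksi.
Total weld length L_w = 23 in. Treat welds as unit-width lines.
Polar moment about centroid: J = 2[d³/12 + d(b/2)²] = 2[11.5³/12 + 11.5×3.25²] = 496.4 in³.
Direct shear f_v = P/L_w = 47.9 / 23 = 2.083 kip/in (vertical).
Torsion M = P·e = 47.9 × 7 = 335.3 kip·in.
Critical point at (x, y) = (3.25, 5.75) from centroid. f_tx = M·y/J = 3.884 kip/in; f_ty = M·x/J = 2.195 kip/in.
Resultant f_max = √[f_tx² + (f_v + f_ty)²] = √[3.884² + (2.083 + 2.195)²] = 5.778 kip/in.
Capacity per unit length: φr_n = 0.75 × 0.6 × 70 × (0.707 × 0.25) = 5.568 kip/in.
5.778 > 5.568 → NOT adequate.

f_max ≈ 5.78 kip/in; NOT adequate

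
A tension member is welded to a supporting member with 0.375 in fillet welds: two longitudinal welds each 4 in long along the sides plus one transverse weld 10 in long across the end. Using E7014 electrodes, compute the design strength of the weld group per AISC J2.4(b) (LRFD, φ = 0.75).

φR_n ≈ 182 kip

E70XX → F_EXX = 70 ksi.
t_e = 0.707 × 0.375 = 0.2651 in.
R_nwl = 0.6 × 70 × 0.2651 × 8 = 89.08 kip (longitudinal, 2 welds).
R_nwt = 0.6 × 70 × 0.2651 × 10 = 111.4 kip (transverse, base value).
(i) R_nwl + R_nwt = 200.4 kip; (ii) 0.85 R_nwl + 1.5 R_nwt = 242.7 kip.
R_n = max = 242.7 kip [governs: (ii)]; φR_n = 182.1 kip.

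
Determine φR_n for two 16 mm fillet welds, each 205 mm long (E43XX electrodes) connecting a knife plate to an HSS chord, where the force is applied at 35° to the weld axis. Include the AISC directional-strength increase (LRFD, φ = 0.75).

φR_n ≈ 1090 kN

E43XX → F_EXX = 430 MPa.
t_e = 0.707 × 16 = 11.31 mm; A_we = 11.31 × 410 = 4638 mm².
Directional factor: 1.0 + 0.5 sin^1.5(35°) = 1.217.
F_nw = 0.6 × 430 × 1.217 = 314 MPa.
φR_n = 0.75 × 314 × 4638 × 10⁻³ = 1092 kN.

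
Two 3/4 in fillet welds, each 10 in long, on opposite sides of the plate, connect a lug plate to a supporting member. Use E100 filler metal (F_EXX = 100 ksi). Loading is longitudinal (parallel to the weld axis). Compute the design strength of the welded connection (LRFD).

Effective throat t_e = 0.707 × 0.75 = 0.5302 in.
Total length L = 20 in; A_we = 0.5302 × 20 = 10.61 in².
F_nw = 0.6 F_EXX = 0.6 × 100 = 60 ksi.
φR_n = 0.75 × 60 × 10.61 = 477.2 kip.

φR_n ≈ 477 kip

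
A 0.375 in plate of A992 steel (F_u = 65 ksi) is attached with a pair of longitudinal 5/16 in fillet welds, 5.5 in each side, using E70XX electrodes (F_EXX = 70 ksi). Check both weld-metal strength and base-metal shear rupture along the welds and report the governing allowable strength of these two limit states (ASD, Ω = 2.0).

R_n/Ω ≈ 51 kips (weld metal governs)

t_e = 0.707 × 0.3125 = 0.2209 in; L = 11 in.
Weld metal: R_n/Ω = (1/2.0) × 0.6 × 70 × 0.2209 × 11 = 51.04 kips.
Base metal (shear rupture): R_n/Ω = (1/2.0) × 0.6 × 65 × 0.375 × 11 = 80.44 kips.
Governing: weld metal.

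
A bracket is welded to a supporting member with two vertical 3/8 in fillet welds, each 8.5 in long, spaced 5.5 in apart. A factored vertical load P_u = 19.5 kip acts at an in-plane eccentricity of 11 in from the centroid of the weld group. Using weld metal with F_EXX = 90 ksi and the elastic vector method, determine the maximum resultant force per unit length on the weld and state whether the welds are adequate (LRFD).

Total weld length L_w = 17 in. Treat welds as unit-width lines.
Polar moment about centroid: J = 2[d³/12 + d(b/2)²] = 2[8.5³/12 + 8.5×2.75²] = 230.9 in³.
Direct shear f_v = P/L_w = 19.5 / 17 = 1.147 kip/in (vertical).
Torsion M = P·e = 19.5 × 11 = 214.5 kip·in.
Critical point at (x, y) = (2.75, 4.25) from centroid. f_tx = M·y/J = 3.948 kip/in; f_ty = M·x/J = 2.554 kip/in.
Resultant f_max = √[f_tx² + (f_v + f_ty)²] = √[3.948² + (1.147 + 2.554)²] = 5.412 kip/in.
Capacity per unit length: φr_n = 0.75 × 0.6 × 90 × (0.707 × 0.375) = 10.74 kip/in.
5.412 ≤ 10.74 → adequate.

f_max ≈ 5.41 kip/in; adequate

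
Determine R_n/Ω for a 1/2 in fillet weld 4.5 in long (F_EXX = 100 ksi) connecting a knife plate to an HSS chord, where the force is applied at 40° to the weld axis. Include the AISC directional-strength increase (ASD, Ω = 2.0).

t_e = 0.707 × 0.5 = 0.3535 in; A_we = 0.3535 × 4.5 = 1.591 in².
Directional factor: 1.0 + 0.5 sin^1.5(40°) = 1.258.
F_nw = 0.6 × 100 × 1.258 = 75.46 ksi.
R_n/Ω = (75.46 × 1.591) / 2.0 = 60.02 kips.

R_n/Ω ≈ 60 kips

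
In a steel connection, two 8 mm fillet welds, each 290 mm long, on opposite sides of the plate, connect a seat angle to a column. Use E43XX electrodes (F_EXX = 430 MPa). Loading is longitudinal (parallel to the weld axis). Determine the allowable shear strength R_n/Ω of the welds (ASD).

Effective throat t_e = 0.707 × 8 = 5.656 mm.
Total length L = 580 mm; A_we = 5.656 × 580 = 3280 mm².
F_nw = 0.6 F_EXX = 0.6 × 430 = 258 MPa.
R_n = 258 × 3280 × 10⁻³ = 846.4 kN; R_n/Ω = 846.4/2.0 = 423.2 kN.

R_n/Ω ≈ 423 kN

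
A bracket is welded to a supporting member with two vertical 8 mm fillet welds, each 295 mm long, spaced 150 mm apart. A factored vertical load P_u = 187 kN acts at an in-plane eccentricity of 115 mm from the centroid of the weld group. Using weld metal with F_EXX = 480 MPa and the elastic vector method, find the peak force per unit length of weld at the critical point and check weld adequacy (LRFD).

f_max ≈ 674 N/mm; adequate

Total weld length L_w = 590 mm. Treat welds as unit-width lines.
Polar moment about centroid: J = 2[d³/12 + d(b/2)²] = 2[295³/12 + 295×75²] = 7597000 mm³.
Direct shear f_v = P/L_w = 187×10³ / 590 = 316.9 N/mm (vertical).
Torsion M = P·e = 187×10³ × 115 = 21505000 N·mm.
Critical point at (x, y) = (75, 147.5) from centroid. f_tx = M·y/J = 417.5 N/mm; f_ty = M·x/J = 212.3 N/mm.
Resultant f_max = √[f_tx² + (f_v + f_ty)²] = √[417.5² + (316.9 + 212.3)²] = 674.1 N/mm.
Capacity per unit length: φr_n = 0.75 × 0.6 × 480 × (0.707 × 8) = 1222 N/mm.
674.1 ≤ 1222 → adequate.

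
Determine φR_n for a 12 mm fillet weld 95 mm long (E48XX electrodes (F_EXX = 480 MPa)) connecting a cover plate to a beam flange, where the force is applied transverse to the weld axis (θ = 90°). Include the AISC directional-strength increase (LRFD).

t_e = 0.707 × 12 = 8.484 mm; A_we = 8.484 × 95 = 806 mm².
Directional factor: 1.0 + 0.5 sin^1.5(90°) = 1.5.
F_nw = 0.6 × 480 × 1.5 = 432 MPa.
φR_n = 0.75 × 432 × 806 × 10⁻³ = 261.1 kN.

φR_n ≈ 261 kN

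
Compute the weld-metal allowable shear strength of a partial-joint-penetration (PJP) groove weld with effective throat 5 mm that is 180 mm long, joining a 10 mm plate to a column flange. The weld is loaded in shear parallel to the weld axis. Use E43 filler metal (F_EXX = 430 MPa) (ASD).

R_n/Ω ≈ 116 kN

Effective throat (given) t_e = 5 mm.
A_we = 5 × 180 = 900 mm².
F_nw = 0.6 F_EXX = 258 MPa.
R_n/Ω = (258 × 900) / 2.0 × 10⁻³ = 116.1 kN.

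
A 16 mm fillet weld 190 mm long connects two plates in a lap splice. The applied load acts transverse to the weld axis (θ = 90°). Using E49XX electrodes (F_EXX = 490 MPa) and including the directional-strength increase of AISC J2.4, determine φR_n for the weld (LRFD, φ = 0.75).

t_e = 0.707 × 16 = 11.31 mm; A_we = 11.31 × 190 = 2149 mm².
Directional factor: 1.0 + 0.5 sin^1.5(90°) = 1.5.
F_nw = 0.6 × 490 × 1.5 = 441 MPa.
φR_n = 0.75 × 441 × 2149 × 10⁻³ = 710.9 kN.

φR_n ≈ 711 kN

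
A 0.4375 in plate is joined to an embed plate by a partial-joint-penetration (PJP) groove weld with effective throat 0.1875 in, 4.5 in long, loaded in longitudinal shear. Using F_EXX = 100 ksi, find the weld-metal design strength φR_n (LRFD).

Effective throat (given) t_e = 0.1875 in.
A_we = 0.1875 × 4.5 = 0.8438 in².
F_nw = 0.6 F_EXX = 60 ksi.
φR_n = 0.75 × 60 × 0.8438 = 37.97 kips.

φR_n ≈ 38 kips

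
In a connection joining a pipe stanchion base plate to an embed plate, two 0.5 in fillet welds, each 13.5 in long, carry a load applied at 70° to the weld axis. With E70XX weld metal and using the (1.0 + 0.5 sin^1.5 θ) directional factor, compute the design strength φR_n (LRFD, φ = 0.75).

E70XX → F_EXX = 70 ksi.
t_e = 0.707 × 0.5 = 0.3535 in; A_we = 0.3535 × 27 = 9.544 in².
Directional factor: 1.0 + 0.5 sin^1.5(70°) = 1.455.
F_nw = 0.6 × 70 × 1.455 = 61.13 ksi.
φR_n = 0.75 × 61.13 × 9.544 = 437.6 kips.

φR_n ≈ 438 kips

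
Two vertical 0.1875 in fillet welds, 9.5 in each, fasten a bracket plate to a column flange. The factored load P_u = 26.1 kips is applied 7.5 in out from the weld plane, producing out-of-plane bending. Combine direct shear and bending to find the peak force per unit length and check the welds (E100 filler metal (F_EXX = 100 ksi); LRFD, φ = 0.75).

L_w = 2 × 9.5 = 19 in; section modulus (unit throat) S = 2 × L²/6 = 30.08 in².
Direct shear f_v = P/L_w = 26.1/19 = 1.374 kip/in.
Moment M = P × e = 26.1 × 7.5 = 195.75 kip·in; bending f_b = M/S = 6.507 kip/in.
f_max = √(f_v² + f_b²) = √(1.374² + 6.507²) = 6.65 kip/in.
φr_n = 0.75 × 0.6 × 100 × (0.707 × 0.1875) = 5.965 kip/in → NOT adequate.

f_max ≈ 6.65 kip/in; NOT adequate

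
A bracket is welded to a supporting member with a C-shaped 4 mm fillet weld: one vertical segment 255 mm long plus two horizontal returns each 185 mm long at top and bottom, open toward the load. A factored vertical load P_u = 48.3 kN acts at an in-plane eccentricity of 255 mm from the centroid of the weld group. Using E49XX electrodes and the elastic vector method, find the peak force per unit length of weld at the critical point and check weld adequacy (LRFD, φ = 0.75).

E49XX → F_EXX = 490 MPa.
Total weld length L_w = 625 mm. Treat welds as unit-width lines.
Centroid: x̄ = 2×185×92.5 / 625 = 54.76 mm from the vertical weld.
Polar moment about centroid: J = I_x + I_y = [255³/12 + 2×185×127.5²] + [255×54.76² + 2(185³/12 + 185×37.74²)] = 9744000 mm³.
Direct shear f_v = P/L_w = 48.3×10³ / 625 = 77.28 N/mm (vertical).
Torsion M = P·e = 48.3×10³ × 255 = 12316000 N·mm.
Critical point at (x, y) = (130.2, 127.5) from centroid. f_tx = M·y/J = 161.2 N/mm; f_ty = M·x/J = 164.6 N/mm.
Resultant f_max = √[f_tx² + (f_v + f_ty)²] = √[161.2² + (77.28 + 164.6)²] = 290.7 N/mm.
Capacity per unit length: φr_n = 0.75 × 0.6 × 490 × (0.707 × 4) = 623.6 N/mm.
290.7 ≤ 623.6 → adequate.

f_max ≈ 291 N/mm; adequate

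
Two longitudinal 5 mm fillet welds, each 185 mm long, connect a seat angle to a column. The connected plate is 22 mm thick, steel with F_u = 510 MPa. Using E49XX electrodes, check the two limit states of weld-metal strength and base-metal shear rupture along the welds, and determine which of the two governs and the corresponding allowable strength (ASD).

E49XX → F_EXX = 490 MPa.
t_e = 0.707 × 5 = 3.535 mm; L = 370 mm.
Weld metal: R_n/Ω = (1/2.0) × 0.6 × 490 × 3.535 × 370 × 10⁻³ = 192.3 kN.
Base metal (shear rupture): R_n/Ω = (1/2.0) × 0.6 × 510 × 22 × 370 × 10⁻³ = 1245 kN.
Governing: weld metal.

R_n/Ω ≈ 192 kN (weld metal governs)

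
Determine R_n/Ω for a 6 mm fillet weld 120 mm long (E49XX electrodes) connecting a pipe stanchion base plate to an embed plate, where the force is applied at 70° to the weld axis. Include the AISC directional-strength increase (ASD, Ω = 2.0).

E49XX → F_EXX = 490 MPa.
t_e = 0.707 × 6 = 4.242 mm; A_we = 4.242 × 120 = 509 mm².
Directional factor: 1.0 + 0.5 sin^1.5(70°) = 1.455.
F_nw = 0.6 × 490 × 1.455 = 427.9 MPa.
R_n/Ω = (427.9 × 509) / 2.0 × 10⁻³ = 108.9 kN.

R_n/Ω ≈ 109 kN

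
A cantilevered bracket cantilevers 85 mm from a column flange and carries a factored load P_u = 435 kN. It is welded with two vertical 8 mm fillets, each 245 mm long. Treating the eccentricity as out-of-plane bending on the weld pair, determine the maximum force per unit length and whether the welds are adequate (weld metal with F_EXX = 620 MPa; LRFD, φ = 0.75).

f_max ≈ 2050 N/mm; NOT adequate

L_w = 2 × 245 = 490 mm; section modulus (unit throat) S = 2 × L²/6 = 20010 mm².
Direct shear f_v = P/L_w = 435×10³/490 = 887.8 N/mm.
Moment M = P × e = 435×10³ × 85 = 36975000 N·mm; bending f_b = M/S = 1848 N/mm.
f_max = √(f_v² + f_b²) = √(887.8² + 1848²) = 2050 N/mm.
φr_n = 0.75 × 0.6 × 620 × (0.707 × 8) = 1578 N/mm → NOT adequate.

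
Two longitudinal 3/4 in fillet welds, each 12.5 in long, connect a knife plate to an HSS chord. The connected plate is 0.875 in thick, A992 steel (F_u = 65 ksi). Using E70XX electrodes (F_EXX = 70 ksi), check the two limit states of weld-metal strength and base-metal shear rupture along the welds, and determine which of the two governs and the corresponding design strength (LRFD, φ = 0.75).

t_e = 0.707 × 0.75 = 0.5302 in; L = 25 in.
Weld metal: φR_n = 0.75 × 0.6 × 70 × 0.5302 × 25 = 417.6 kips.
Base metal (shear rupture): φR_n = 0.75 × 0.6 × 65 × 0.875 × 25 = 639.8 kips.
Governing: weld metal.

φR_n ≈ 418 kips (weld metal governs)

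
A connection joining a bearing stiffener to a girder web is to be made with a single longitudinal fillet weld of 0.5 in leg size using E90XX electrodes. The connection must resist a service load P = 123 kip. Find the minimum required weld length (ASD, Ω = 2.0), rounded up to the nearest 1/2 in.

L = 13 in

E90XX → F_EXX = 90 ksi.
Throat t_e = 0.707 × 0.5 = 0.3535 in.
r_n/Ω = (0.6 × 90 × 0.3535) / 2.0 = 9.544 kip/in.
L_req = P / (r_n/Ω) = 123 / 9.544 = 12.89 in total.
Round up → use L = 13 in.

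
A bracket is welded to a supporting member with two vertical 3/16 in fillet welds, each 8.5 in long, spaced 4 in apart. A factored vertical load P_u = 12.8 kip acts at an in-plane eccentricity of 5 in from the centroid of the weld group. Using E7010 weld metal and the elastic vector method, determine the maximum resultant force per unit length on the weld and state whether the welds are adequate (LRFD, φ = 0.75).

E70XX → F_EXX = 70 ksi.
Total weld length L_w = 17 in. Treat welds as unit-width lines.
Polar moment about centroid: J = 2[d³/12 + d(b/2)²] = 2[8.5³/12 + 8.5×2²] = 170.4 in³.
Direct shear f_v = P/L_w = 12.8 / 17 = 0.7529 kip/in (vertical).
Torsion M = P·e = 12.8 × 5 = 64 kip·in.
Critical point at (x, y) = (2, 4.25) from centroid. f_tx = M·y/J = 1.597 kip/in; f_ty = M·x/J = 0.7514 kip/in.
Resultant f_max = √[f_tx² + (f_v + f_ty)²] = √[1.597² + (0.7529 + 0.7514)²] = 2.194 kip/in.
Capacity per unit length: φr_n = 0.75 × 0.6 × 70 × (0.707 × 0.1875) = 4.176 kip/in.
2.194 ≤ 4.176 → adequate.

f_max ≈ 2.19 kip/in; adequate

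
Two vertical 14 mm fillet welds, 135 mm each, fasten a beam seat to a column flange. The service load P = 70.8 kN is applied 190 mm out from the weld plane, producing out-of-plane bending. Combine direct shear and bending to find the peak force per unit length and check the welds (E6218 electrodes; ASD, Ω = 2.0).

E62XX → F_EXX = 620 MPa.
L_w = 2 × 135 = 270 mm; section modulus (unit throat) S = 2 × L²/6 = 6075 mm².
Direct shear f_v = P/L_w = 70.8×10³/270 = 262.2 N/mm.
Moment M = P × e = 70.8×10³ × 190 = 13452000 N·mm; bending f_b = M/S = 2214 N/mm.
f_max = √(f_v² + f_b²) = √(262.2² + 2214²) = 2230 N/mm.
r_n/Ω = (1/2.0) × 0.6 × 620 × (0.707 × 14) = 1841 N/mm → NOT adequate.

f_max ≈ 2230 N/mm; NOT adequate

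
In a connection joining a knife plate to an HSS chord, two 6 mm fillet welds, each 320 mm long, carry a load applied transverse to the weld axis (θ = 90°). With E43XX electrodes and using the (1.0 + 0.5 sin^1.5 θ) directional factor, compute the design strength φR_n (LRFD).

E43XX → F_EXX = 430 MPa.
t_e = 0.707 × 6 = 4.242 mm; A_we = 4.242 × 640 = 2715 mm².
Directional factor: 1.0 + 0.5 sin^1.5(90°) = 1.5.
F_nw = 0.6 × 430 × 1.5 = 387 MPa.
φR_n = 0.75 × 387 × 2715 × 10⁻³ = 788 kN.

φR_n ≈ 788 kN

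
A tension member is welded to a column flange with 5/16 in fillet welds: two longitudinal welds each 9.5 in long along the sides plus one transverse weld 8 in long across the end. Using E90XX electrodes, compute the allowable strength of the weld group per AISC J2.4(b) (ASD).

E90XX → F_EXX = 90 ksi.
t_e = 0.707 × 0.3125 = 0.2209 in.
R_nwl = 0.6 × 90 × 0.2209 × 19 = 226.7 kips (longitudinal, 2 welds).
R_nwt = 0.6 × 90 × 0.2209 × 8 = 95.44 kips (transverse, base value).
(i) R_nwl + R_nwt = 322.1 kips; (ii) 0.85 R_nwl + 1.5 R_nwt = 335.8 kips.
R_n = max = 335.8 kips [governs: (ii)]; R_n/Ω = 167.9 kips.

R_n/Ω ≈ 168 kips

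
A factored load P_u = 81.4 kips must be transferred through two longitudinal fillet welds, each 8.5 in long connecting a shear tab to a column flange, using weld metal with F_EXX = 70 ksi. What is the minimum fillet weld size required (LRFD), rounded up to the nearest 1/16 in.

Total weld length L = 17 in.
Required throat t_e = P_u / (φ × 0.6 F_EXX × L) = 81.4 / (0.75 × 0.6 × 70 × 17) = 0.152 in.
Required leg w = t_e / 0.707 = 0.215 in → use 1/4 in.

w = 1/4 in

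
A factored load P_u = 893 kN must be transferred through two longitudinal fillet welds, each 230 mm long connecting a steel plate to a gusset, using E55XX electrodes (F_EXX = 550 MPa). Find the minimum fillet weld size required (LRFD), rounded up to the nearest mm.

Total weld length L = 460 mm.
Required throat t_e = P_u / (φ × 0.6 F_EXX × L) = 893 / (0.75 × 0.6 × 550 × 460 × 10⁻³) = 7.844 mm.
Required leg w = t_e / 0.707 = 11.09 mm → use 12 mm.

w = 12 mm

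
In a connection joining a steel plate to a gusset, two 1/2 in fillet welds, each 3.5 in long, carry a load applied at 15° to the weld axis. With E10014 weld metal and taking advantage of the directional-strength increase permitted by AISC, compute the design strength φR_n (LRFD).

φR_n ≈ 119 kips

E100XX → F_EXX = 100 ksi.
t_e = 0.707 × 0.5 = 0.3535 in; A_we = 0.3535 × 7 = 2.474 in².
Directional factor: 1.0 + 0.5 sin^1.5(15°) = 1.066.
F_nw = 0.6 × 100 × 1.066 = 63.95 ksi.
φR_n = 0.75 × 63.95 × 2.474 = 118.7 kips.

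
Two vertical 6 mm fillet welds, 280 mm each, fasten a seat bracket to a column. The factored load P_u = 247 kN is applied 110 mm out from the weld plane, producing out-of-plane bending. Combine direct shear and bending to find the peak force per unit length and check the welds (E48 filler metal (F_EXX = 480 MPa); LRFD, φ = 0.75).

f_max ≈ 1130 N/mm; NOT adequate

L_w = 2 × 280 = 560 mm; section modulus (unit throat) S = 2 × L²/6 = 26130 mm².
Direct shear f_v = P/L_w = 247×10³/560 = 441.1 N/mm.
Moment M = P × e = 247×10³ × 110 = 27170000 N·mm; bending f_b = M/S = 1040 N/mm.
f_max = √(f_v² + f_b²) = √(441.1² + 1040²) = 1129 N/mm.
φr_n = 0.75 × 0.6 × 480 × (0.707 × 6) = 916.3 N/mm → NOT adequate.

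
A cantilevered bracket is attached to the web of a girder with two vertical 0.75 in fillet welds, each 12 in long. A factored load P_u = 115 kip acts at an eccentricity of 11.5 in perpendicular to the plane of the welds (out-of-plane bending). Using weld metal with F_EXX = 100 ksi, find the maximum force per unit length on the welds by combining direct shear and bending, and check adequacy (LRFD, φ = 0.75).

f_max ≈ 28 kip/in; NOT adequate

L_w = 2 × 12 = 24 in; section modulus (unit throat) S = 2 × L²/6 = 48 in².
Direct shear f_v = P/L_w = 115/24 = 4.792 kip/in.
Moment M = P × e = 115 × 11.5 = 1322.5 kip·in; bending f_b = M/S = 27.55 kip/in.
f_max = √(f_v² + f_b²) = √(4.792² + 27.55²) = 27.97 kip/in.
φr_n = 0.75 × 0.6 × 100 × (0.707 × 0.75) = 23.86 kip/in → NOT adequate.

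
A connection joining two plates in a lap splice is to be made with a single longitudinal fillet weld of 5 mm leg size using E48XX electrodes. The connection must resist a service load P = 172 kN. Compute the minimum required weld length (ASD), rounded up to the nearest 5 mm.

L = 340 mm

E48XX → F_EXX = 480 MPa.
Throat t_e = 0.707 × 5 = 3.535 mm.
r_n/Ω = (0.6 × 480 × 3.535) / 2.0 = 509 N/mm = 0.509 kN/mm.
L_req = P / (r_n/Ω) = 172 / 0.509 = 337.9 mm total.
Round up → use L = 340 mm.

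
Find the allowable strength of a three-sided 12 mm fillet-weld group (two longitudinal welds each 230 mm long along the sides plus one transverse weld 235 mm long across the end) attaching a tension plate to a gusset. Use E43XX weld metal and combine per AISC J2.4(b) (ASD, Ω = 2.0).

E43XX → F_EXX = 430 MPa.
t_e = 0.707 × 12 = 8.484 mm.
R_nwl = 0.6 × 430 × 8.484 × 460 × 10⁻³ = 1007 kN (longitudinal, 2 welds).
R_nwt = 0.6 × 430 × 8.484 × 235 × 10⁻³ = 514.4 kN (transverse, base value).
(i) R_nwl + R_nwt = 1521 kN; (ii) 0.85 R_nwl + 1.5 R_nwt = 1627 kN.
R_n = max = 1627 kN [governs: (ii)]; R_n/Ω = 813.7 kN.

R_n/Ω ≈ 814 kN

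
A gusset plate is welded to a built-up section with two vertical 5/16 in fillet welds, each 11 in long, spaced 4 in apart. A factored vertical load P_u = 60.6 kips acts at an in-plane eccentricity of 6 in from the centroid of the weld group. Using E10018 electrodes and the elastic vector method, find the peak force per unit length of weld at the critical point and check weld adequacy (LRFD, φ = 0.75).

f_max ≈ 8.23 kip/in; adequate

E100XX → F_EXX = 100 ksi.
Total weld length L_w = 22 in. Treat welds as unit-width lines.
Polar moment about centroid: J = 2[d³/12 + d(b/2)²] = 2[11³/12 + 11×2²] = 309.8 in³.
Direct shear f_v = P/L_w = 60.6 / 22 = 2.755 kip/in (vertical).
Torsion M = P·e = 60.6 × 6 = 363.6 kip·in.
Critical point at (x, y) = (2, 5.5) from centroid. f_tx = M·y/J = 6.454 kip/in; f_ty = M·x/J = 2.347 kip/in.
Resultant f_max = √[f_tx² + (f_v + f_ty)²] = √[6.454² + (2.755 + 2.347)²] = 8.227 kip/in.
Capacity per unit length: φr_n = 0.75 × 0.6 × 100 × (0.707 × 0.3125) = 9.942 kip/in.
8.227 ≤ 9.942 → adequate.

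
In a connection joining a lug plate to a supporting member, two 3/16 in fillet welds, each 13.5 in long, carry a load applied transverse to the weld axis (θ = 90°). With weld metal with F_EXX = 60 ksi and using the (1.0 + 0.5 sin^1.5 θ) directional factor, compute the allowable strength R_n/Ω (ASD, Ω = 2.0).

R_n/Ω ≈ 96.6 kips

t_e = 0.707 × 0.1875 = 0.1326 in; A_we = 0.1326 × 27 = 3.579 in².
Directional factor: 1.0 + 0.5 sin^1.5(90°) = 1.5.
F_nw = 0.6 × 60 × 1.5 = 54 ksi.
R_n/Ω = (54 × 3.579) / 2.0 = 96.64 kips.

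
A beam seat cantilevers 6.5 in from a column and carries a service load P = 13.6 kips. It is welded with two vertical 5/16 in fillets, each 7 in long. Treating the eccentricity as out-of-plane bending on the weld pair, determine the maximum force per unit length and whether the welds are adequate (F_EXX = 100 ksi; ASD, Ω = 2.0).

f_max ≈ 5.5 kip/in; adequate

L_w = 2 × 7 = 14 in; section modulus (unit throat) S = 2 × L²/6 = 16.33 in².
Direct shear f_v = P/L_w = 13.6/14 = 0.9714 kip/in.
Moment M = P × e = 13.6 × 6.5 = 88.4 kip·in; bending f_b = M/S = 5.412 kip/in.
f_max = √(f_v² + f_b²) = √(0.9714² + 5.412²) = 5.499 kip/in.
r_n/Ω = (1/2.0) × 0.6 × 100 × (0.707 × 0.3125) = 6.628 kip/in → adequate.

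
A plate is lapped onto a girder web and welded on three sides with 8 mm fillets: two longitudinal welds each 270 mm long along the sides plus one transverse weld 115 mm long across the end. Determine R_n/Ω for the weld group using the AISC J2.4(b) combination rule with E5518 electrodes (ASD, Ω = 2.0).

R_n/Ω ≈ 611 kN

E55XX → F_EXX = 550 MPa.
t_e = 0.707 × 8 = 5.656 mm.
R_nwl = 0.6 × 550 × 5.656 × 540 × 10⁻³ = 1008 kN (longitudinal, 2 welds).
R_nwt = 0.6 × 550 × 5.656 × 115 × 10⁻³ = 214.6 kN (transverse, base value).
(i) R_nwl + R_nwt = 1223 kN; (ii) 0.85 R_nwl + 1.5 R_nwt = 1179 kN.
R_n = max = 1223 kN [governs: (i)]; R_n/Ω = 611.3 kN.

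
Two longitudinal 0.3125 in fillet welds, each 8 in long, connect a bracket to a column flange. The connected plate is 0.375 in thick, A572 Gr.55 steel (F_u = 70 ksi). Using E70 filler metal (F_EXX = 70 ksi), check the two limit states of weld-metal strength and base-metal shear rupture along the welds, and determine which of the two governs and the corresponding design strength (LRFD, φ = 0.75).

t_e = 0.707 × 0.3125 = 0.2209 in; L = 16 in.
Weld metal: φR_n = 0.75 × 0.6 × 70 × 0.2209 × 16 = 111.4 kips.
Base metal (shear rupture): φR_n = 0.75 × 0.6 × 70 × 0.375 × 16 = 189 kips.
Governing: weld metal.

φR_n ≈ 111 kips (weld metal governs)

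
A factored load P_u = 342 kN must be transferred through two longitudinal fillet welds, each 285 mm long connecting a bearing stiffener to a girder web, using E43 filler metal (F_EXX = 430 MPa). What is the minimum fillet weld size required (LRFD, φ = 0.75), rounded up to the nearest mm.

Total weld length L = 570 mm.
Required throat t_e = P_u / (φ × 0.6 F_EXX × L) = 342 / (0.75 × 0.6 × 430 × 570 × 10⁻³) = 3.101 mm.
Required leg w = t_e / 0.707 = 4.386 mm → use 5 mm.

w = 5 mm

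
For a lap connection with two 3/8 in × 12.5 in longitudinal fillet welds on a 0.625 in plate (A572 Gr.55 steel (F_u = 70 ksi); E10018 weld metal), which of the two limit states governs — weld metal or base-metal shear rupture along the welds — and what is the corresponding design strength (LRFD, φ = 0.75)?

E100XX → F_EXX = 100 ksi.
t_e = 0.707 × 0.375 = 0.2651 in; L = 25 in.
Weld metal: φR_n = 0.75 × 0.6 × 100 × 0.2651 × 25 = 298.3 kips.
Base metal (shear rupture): φR_n = 0.75 × 0.6 × 70 × 0.625 × 25 = 492.2 kips.
Governing: weld metal.

φR_n ≈ 298 kips (weld metal governs)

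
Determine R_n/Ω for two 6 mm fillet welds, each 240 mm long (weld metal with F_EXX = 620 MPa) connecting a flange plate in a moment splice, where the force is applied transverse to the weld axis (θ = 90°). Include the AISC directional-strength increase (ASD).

t_e = 0.707 × 6 = 4.242 mm; A_we = 4.242 × 480 = 2036 mm².
Directional factor: 1.0 + 0.5 sin^1.5(90°) = 1.5.
F_nw = 0.6 × 620 × 1.5 = 558 MPa.
R_n/Ω = (558 × 2036) / 2.0 × 10⁻³ = 568.1 kN.

R_n/Ω ≈ 568 kN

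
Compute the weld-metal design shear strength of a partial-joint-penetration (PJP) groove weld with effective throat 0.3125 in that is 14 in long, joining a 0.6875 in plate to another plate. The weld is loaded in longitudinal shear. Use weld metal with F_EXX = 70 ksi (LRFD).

φR_n ≈ 138 kips

Effective throat (given) t_e = 0.3125 in.
A_we = 0.3125 × 14 = 4.375 in².
F_nw = 0.6 F_EXX = 42 ksi.
φR_n = 0.75 × 42 × 4.375 = 137.8 kips.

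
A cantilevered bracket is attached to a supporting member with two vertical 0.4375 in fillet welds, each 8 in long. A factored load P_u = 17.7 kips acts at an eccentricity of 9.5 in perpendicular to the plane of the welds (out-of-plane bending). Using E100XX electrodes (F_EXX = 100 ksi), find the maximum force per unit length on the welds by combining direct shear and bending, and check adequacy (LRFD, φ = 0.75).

L_w = 2 × 8 = 16 in; section modulus (unit throat) S = 2 × L²/6 = 21.33 in².
Direct shear f_v = P/L_w = 17.7/16 = 1.106 kip/in.
Moment M = P × e = 17.7 × 9.5 = 168.15 kip·in; bending f_b = M/S = 7.882 kip/in.
f_max = √(f_v² + f_b²) = √(1.106² + 7.882²) = 7.959 kip/in.
φr_n = 0.75 × 0.6 × 100 × (0.707 × 0.4375) = 13.92 kip/in → adequate.

f_max ≈ 7.96 kip/in; adequate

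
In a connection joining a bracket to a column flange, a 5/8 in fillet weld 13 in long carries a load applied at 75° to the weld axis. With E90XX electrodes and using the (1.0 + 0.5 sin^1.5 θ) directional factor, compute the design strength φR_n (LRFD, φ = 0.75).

E90XX → F_EXX = 90 ksi.
t_e = 0.707 × 0.625 = 0.4419 in; A_we = 0.4419 × 13 = 5.744 in².
Directional factor: 1.0 + 0.5 sin^1.5(75°) = 1.475.
F_nw = 0.6 × 90 × 1.475 = 79.63 ksi.
φR_n = 0.75 × 79.63 × 5.744 = 343.1 kips.

φR_n ≈ 343 kips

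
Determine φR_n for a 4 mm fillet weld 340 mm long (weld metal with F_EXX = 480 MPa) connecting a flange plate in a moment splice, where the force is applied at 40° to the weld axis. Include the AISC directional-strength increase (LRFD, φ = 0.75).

t_e = 0.707 × 4 = 2.828 mm; A_we = 2.828 × 340 = 961.5 mm².
Directional factor: 1.0 + 0.5 sin^1.5(40°) = 1.258.
F_nw = 0.6 × 480 × 1.258 = 362.2 MPa.
φR_n = 0.75 × 362.2 × 961.5 × 10⁻³ = 261.2 kN.

φR_n ≈ 261 kN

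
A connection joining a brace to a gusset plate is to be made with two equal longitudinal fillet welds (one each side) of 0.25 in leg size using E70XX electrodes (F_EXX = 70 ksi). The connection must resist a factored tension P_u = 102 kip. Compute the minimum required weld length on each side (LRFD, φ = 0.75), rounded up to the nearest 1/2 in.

L = 9.5 in on each side

Throat t_e = 0.707 × 0.25 = 0.1767 in.
φr_n = 0.75 × 0.6 × 70 × 0.1767 = 5.568 kip/in.
L_req = P_u / φr_n = 102 / 5.568 = 18.32 in total.
Per side: 18.32 / 2 = 9.16 in.
Round up → use L = 9.5 in on each side.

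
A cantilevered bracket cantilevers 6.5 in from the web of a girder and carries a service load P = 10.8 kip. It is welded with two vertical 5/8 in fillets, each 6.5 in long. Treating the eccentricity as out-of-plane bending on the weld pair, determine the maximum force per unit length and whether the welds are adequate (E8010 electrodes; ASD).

f_max ≈ 5.05 kip/in; adequate

E80XX → F_EXX = 80 ksi.
L_w = 2 × 6.5 = 13 in; section modulus (unit throat) S = 2 × L²/6 = 14.08 in².
Direct shear f_v = P/L_w = 10.8/13 = 0.8308 kip/in.
Moment M = P × e = 10.8 × 6.5 = 70.2 kip·in; bending f_b = M/S = 4.985 kip/in.
f_max = √(f_v² + f_b²) = √(0.8308² + 4.985²) = 5.053 kip/in.
r_n/Ω = (1/2.0) × 0.6 × 80 × (0.707 × 0.625) = 10.6 kip/in → adequate.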